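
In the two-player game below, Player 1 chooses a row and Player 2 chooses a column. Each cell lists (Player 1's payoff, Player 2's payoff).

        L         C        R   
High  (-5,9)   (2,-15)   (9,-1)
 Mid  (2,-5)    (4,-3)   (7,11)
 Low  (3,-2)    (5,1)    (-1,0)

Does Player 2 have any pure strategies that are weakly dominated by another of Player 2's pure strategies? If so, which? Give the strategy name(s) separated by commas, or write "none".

none

L: no other strategy beats it everywhere (C at High (9>-15); R at High (9>-1)).
C is not dominated — it holds its own against L at Mid (-3>-5); R at Low (1>0).
Nothing dominates R: L at Mid (11>-5); C at High (-1>-15).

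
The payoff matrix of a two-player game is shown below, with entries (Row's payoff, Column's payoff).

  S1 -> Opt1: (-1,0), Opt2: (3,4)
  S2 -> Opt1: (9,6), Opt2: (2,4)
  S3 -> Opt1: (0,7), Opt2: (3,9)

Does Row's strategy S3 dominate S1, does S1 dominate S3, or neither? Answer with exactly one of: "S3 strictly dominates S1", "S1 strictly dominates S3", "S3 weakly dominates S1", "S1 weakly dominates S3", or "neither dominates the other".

S3 weakly dominates S1

Compare S3 to S1 across each opponent action: Opt1: 0>-1, Opt2: 3=3.
S3 is at least as good everywhere and strictly better somewhere (tied only at Opt2), so S3 weakly but not strictly dominates S1.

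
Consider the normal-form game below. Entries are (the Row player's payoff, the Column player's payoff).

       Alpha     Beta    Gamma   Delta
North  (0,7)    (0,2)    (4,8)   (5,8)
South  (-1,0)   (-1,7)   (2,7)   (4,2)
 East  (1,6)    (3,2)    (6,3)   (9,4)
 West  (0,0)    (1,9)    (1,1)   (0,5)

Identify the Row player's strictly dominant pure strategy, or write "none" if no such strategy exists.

East

East vs North: Alpha: 1>0, Beta: 3>0, Gamma: 6>4, Delta: 9>5.
East vs South: Alpha: 1>-1, Beta: 3>-1, Gamma: 6>2, Delta: 9>4.
East vs West: Alpha: 1>0, Beta: 3>1, Gamma: 6>1, Delta: 9>0.
East strictly beats every other strategy against every opponent action, so it is strictly dominant.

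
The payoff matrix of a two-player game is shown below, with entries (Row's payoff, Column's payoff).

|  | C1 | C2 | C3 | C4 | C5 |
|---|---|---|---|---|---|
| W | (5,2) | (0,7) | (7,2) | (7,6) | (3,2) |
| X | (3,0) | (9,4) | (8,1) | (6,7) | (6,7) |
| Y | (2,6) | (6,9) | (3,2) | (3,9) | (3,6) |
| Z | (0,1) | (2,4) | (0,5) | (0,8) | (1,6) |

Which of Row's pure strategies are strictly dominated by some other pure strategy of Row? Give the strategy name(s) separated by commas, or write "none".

W: no other strategy beats it everywhere (X at C1 (5>3); Y at C1 (5>2); Z at C1 (5>0)).
X is not dominated — it holds its own against W at C2 (9>0); Y at C1 (3>2); Z at C1 (3>0).
Y is strictly dominated by X (C1: 3>2, C2: 9>6, C3: 8>3, C4: 6>3, C5: 6>3).
Z is strictly dominated by X (C1: 3>0, C2: 9>2, C3: 8>0, C4: 6>0, C5: 6>1).

Y, Z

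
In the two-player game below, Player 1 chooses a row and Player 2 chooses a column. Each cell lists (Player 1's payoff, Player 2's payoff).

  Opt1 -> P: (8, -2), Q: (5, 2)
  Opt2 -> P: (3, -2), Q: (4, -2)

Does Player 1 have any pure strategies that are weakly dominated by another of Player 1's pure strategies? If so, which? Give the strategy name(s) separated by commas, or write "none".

Nothing dominates Opt1: Opt2 at P (8>3).
Opt2: dominated, since Opt1 does at least as well everywhere (P: 8>3, Q: 5>4).

Opt2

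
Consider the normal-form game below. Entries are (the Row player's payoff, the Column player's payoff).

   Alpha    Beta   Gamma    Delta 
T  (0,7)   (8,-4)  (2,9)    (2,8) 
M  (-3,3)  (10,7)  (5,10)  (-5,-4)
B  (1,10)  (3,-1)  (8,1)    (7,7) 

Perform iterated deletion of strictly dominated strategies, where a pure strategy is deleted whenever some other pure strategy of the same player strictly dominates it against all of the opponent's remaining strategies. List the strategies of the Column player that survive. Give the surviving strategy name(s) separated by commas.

Column Beta is eliminated: Gamma beats it against every remaining row (T: 9>-4, M: 10>7, B: 1>-1).
Row T is eliminated: B beats it against every remaining column (Alpha: 1>0, Gamma: 8>2, Delta: 7>2).
Row M is eliminated: B beats it against every remaining column (Alpha: 1>-3, Gamma: 8>5, Delta: 7>-5).
The Column player's strategy Gamma is strictly dominated by Alpha (B: 10>1) and is removed.
For the Column player, Alpha strictly dominates Delta on the remaining rows (B: 10>7); eliminate Delta.
Among the remaining strategies, none is strictly dominated by another pure strategy of the same player, so the elimination stops.
Surviving strategies — the Row player: {B}; the Column player: {Alpha}.

Alpha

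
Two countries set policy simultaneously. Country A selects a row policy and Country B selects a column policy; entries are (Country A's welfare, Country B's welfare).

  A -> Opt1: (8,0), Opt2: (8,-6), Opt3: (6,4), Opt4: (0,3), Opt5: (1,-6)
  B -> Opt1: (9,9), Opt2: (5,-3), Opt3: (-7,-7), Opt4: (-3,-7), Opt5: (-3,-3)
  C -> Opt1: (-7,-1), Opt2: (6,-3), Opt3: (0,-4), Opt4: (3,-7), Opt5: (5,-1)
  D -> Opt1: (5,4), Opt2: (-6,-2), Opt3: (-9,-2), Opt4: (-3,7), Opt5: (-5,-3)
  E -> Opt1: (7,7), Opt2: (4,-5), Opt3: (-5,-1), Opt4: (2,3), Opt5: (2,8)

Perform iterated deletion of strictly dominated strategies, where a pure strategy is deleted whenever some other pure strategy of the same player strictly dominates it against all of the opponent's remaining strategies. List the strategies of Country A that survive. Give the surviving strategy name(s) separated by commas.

For Country A, A strictly dominates D on the remaining columns (Opt1: 8>5, Opt2: 8>-6, Opt3: 6>-9, Opt4: 0>-3, Opt5: 1>-5); eliminate D.
Column Opt2 is eliminated: Opt1 beats it against every remaining row (A: 0>-6, B: 9>-3, C: -1>-3, E: 7>-5).
Among the remaining strategies, none is strictly dominated by another pure strategy of the same player, so the elimination stops.
Surviving strategies — Country A: {A, B, C, E}; Country B: {Opt1, Opt3, Opt4, Opt5}.

A, B, C, E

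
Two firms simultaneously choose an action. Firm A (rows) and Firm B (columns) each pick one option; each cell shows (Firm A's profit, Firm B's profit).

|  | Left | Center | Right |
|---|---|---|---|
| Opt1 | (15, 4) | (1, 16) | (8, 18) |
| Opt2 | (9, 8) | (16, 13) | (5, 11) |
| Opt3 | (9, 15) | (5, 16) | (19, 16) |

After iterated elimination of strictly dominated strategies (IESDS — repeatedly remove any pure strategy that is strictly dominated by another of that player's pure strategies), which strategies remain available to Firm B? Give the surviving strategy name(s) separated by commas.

For Firm B, Center strictly dominates Left on the remaining rows (Opt1: 16>4, Opt2: 13>8, Opt3: 16>15); eliminate Left.
Row Opt1 is eliminated: Opt3 beats it against every remaining column (Center: 5>1, Right: 19>8).
Among the remaining strategies, none is strictly dominated by another pure strategy of the same player, so the elimination stops.
Surviving strategies — Firm A: {Opt2, Opt3}; Firm B: {Center, Right}.

Center, Right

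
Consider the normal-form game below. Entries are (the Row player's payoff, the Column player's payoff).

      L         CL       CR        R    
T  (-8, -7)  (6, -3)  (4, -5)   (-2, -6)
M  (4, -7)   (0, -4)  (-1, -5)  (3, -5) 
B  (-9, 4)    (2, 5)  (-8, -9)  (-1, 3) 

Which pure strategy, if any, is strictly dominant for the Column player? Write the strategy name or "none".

CL vs L: T: -3>-7, M: -4>-7, B: 5>4.
CL vs CR: T: -3>-5, M: -4>-5, B: 5>-9.
CL vs R: T: -3>-6, M: -4>-5, B: 5>3.
CL strictly beats every other strategy against every opponent action, so it is strictly dominant.

CL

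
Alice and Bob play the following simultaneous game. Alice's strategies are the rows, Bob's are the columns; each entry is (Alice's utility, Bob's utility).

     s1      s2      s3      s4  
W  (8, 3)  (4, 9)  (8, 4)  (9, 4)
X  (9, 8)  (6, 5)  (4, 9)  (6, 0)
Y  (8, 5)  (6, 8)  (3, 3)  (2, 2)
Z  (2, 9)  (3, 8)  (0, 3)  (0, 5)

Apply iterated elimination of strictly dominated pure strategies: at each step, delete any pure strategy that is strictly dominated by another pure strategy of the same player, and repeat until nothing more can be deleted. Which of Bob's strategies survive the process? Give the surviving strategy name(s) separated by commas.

s1, s2, s3

Row Z is eliminated: W beats it against every remaining column (s1: 8>2, s2: 4>3, s3: 8>0, s4: 9>0).
Column s4 is eliminated: s2 beats it against every remaining row (W: 9>4, X: 5>0, Y: 8>2).
Among the remaining strategies, none is strictly dominated by another pure strategy of the same player, so the elimination stops.
Surviving strategies — Alice: {W, X, Y}; Bob: {s1, s2, s3}.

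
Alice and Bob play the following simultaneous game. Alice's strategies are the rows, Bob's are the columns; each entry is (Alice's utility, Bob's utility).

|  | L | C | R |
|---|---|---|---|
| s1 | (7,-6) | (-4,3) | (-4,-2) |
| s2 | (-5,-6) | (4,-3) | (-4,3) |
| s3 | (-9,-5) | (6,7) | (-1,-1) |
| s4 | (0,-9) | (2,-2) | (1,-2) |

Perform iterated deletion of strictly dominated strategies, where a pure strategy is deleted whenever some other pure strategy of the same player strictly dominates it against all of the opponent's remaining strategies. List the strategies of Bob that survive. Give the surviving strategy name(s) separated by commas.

Column L is eliminated: C beats it against every remaining row (s1: 3>-6, s2: -3>-6, s3: 7>-5, s4: -2>-9).
For Alice, s3 strictly dominates s1 on the remaining columns (C: 6>-4, R: -1>-4); eliminate s1.
Row s2 is eliminated: s3 beats it against every remaining column (C: 6>4, R: -1>-4).
Among the remaining strategies, none is strictly dominated by another pure strategy of the same player, so the elimination stops.
Surviving strategies — Alice: {s3, s4}; Bob: {C, R}.

C, R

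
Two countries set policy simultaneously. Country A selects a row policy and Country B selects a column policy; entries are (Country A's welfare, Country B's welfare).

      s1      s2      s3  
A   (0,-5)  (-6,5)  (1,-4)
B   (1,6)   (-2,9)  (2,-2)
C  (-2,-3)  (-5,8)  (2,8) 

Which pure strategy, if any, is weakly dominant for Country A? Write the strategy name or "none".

B vs A: s1: 1>0, s2: -2>-6, s3: 2>1.
B vs C: s1: 1>-2, s2: -2>-5, s3: 2=2.
B is at least as good as every other strategy against every opponent action, so it is weakly dominant.

B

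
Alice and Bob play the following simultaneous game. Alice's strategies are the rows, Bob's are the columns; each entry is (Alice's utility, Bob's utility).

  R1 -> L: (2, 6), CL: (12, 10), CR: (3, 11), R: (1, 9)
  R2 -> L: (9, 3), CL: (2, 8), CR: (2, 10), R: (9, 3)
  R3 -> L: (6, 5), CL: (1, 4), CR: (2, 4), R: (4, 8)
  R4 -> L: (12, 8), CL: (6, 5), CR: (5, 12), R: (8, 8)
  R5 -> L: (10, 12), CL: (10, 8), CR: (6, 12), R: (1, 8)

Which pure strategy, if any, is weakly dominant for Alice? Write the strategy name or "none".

none

R1 fails to dominate R2 at L (2<9).
R2 fails to dominate R1 at CL (2<12).
R3 fails to dominate R1 at CL (1<12).
R4 fails to dominate R1 at CL (6<12).
R5 fails to dominate R1 at CL (10<12).
No single strategy dominates all the others.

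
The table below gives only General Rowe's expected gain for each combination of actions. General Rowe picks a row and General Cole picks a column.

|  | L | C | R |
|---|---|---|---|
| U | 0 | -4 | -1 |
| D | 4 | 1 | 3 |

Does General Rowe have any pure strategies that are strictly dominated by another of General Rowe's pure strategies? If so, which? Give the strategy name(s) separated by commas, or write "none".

U is strictly dominated by D (L: 4>0, C: 1>-4, R: 3>-1).
D is not dominated — it holds its own against U at L (4>0).

U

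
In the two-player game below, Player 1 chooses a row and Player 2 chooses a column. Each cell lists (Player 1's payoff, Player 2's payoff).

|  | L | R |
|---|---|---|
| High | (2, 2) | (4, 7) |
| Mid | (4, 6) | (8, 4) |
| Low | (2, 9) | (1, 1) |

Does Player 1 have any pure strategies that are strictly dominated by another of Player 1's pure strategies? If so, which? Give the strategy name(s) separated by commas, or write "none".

High, Low

High: dominated, since Mid does at least as well everywhere (L: 4>2, R: 8>4).
Nothing dominates Mid: High at L (4>2); Low at L (4>2).
Low: dominated, since Mid does at least as well everywhere (L: 4>2, R: 8>1).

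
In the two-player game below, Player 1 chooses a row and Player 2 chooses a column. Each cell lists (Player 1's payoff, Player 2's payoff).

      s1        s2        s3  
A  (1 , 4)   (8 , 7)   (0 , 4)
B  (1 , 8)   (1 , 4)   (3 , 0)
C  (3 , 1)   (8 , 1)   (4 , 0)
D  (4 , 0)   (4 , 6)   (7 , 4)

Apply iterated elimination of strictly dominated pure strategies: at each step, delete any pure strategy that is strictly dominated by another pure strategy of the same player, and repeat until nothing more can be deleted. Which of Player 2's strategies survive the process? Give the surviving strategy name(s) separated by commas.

s1, s2

Player 1's strategy B is strictly dominated by C (s1: 3>1, s2: 8>1, s3: 4>3) and is removed.
Player 2's strategy s3 is strictly dominated by s2 (A: 7>4, C: 1>0, D: 6>4) and is removed.
Among the remaining strategies, none is strictly dominated by another pure strategy of the same player, so the elimination stops.
Surviving strategies — Player 1: {A, C, D}; Player 2: {s1, s2}.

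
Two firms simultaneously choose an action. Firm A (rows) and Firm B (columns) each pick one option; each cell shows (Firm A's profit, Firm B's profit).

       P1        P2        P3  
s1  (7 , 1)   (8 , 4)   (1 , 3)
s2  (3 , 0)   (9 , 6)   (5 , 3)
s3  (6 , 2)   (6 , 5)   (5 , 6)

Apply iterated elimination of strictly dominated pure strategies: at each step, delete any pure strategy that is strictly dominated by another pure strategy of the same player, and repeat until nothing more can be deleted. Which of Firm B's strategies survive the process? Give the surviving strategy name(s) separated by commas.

Firm B's strategy P1 is strictly dominated by P2 (s1: 4>1, s2: 6>0, s3: 5>2) and is removed.
Row s1 is eliminated: s2 beats it against every remaining column (P2: 9>8, P3: 5>1).
Among the remaining strategies, none is strictly dominated by another pure strategy of the same player, so the elimination stops.
Surviving strategies — Firm A: {s2, s3}; Firm B: {P2, P3}.

P2, P3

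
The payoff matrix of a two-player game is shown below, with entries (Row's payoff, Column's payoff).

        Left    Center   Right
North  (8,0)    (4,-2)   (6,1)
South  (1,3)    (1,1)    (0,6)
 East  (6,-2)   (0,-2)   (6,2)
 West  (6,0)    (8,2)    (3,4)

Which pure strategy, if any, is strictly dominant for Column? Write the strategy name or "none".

Right vs Left: North: 1>0, South: 6>3, East: 2>-2, West: 4>0.
Right vs Center: North: 1>-2, South: 6>1, East: 2>-2, West: 4>2.
Right strictly beats every other strategy against every opponent action, so it is strictly dominant.

Right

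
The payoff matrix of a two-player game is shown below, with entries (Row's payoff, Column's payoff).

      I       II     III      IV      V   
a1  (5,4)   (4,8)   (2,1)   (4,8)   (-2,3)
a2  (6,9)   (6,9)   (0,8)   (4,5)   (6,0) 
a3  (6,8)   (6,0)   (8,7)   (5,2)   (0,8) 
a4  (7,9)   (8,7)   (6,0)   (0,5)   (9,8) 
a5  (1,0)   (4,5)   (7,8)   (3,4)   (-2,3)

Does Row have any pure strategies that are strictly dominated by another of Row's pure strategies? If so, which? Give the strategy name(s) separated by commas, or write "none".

a3 strictly dominates a1 — I: 6>5, II: 6>4, III: 8>2, IV: 5>4, V: 0>-2.
a2 is not dominated — it holds its own against a1 at I (6>5); a3 at I (6=6); a4 at IV (4>0); a5 at I (6>1).
a3: no other strategy beats it everywhere (a1 at I (6>5); a2 at I (6=6); a4 at III (8>6); a5 at I (6>1)).
Nothing dominates a4: a1 at I (7>5); a2 at I (7>6); a3 at I (7>6); a5 at I (7>1).
a3 strictly dominates a5 — I: 6>1, II: 6>4, III: 8>7, IV: 5>3, V: 0>-2.

a1, a5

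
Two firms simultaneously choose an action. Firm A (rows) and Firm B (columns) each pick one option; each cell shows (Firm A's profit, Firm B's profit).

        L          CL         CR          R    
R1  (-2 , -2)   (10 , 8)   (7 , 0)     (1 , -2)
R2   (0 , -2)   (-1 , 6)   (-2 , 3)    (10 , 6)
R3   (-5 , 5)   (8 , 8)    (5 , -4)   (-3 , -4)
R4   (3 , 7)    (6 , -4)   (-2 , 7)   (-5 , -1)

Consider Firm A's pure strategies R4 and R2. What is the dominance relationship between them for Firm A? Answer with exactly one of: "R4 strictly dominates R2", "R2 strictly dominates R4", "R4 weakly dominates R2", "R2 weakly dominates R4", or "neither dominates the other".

neither dominates the other

R4's payoffs vs R2's, by Firm B's action — L: 3>0, CL: 6>-1, CR: -2=-2, R: -5<10.
R4 does better at L, CL but worse at R; neither strategy dominates the other.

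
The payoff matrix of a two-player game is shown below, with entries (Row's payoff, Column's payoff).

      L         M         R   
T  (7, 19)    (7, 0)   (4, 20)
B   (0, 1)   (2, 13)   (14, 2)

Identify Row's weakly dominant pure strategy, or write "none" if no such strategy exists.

none

T fails to dominate B at R (4<14).
B fails to dominate T at L (0<7).
No single strategy dominates all the others.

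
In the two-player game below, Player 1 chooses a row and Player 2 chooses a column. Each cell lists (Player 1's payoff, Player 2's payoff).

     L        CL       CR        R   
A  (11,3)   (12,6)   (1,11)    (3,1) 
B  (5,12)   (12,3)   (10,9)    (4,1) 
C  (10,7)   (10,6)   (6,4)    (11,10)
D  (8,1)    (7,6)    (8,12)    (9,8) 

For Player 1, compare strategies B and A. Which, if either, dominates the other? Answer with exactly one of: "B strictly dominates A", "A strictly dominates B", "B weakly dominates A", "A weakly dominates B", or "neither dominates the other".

B's payoffs vs A's, by Player 2's action — L: 5<11, CL: 12=12, CR: 10>1, R: 4>3.
B does better at CR, R but worse at L; neither strategy dominates the other.

neither dominates the other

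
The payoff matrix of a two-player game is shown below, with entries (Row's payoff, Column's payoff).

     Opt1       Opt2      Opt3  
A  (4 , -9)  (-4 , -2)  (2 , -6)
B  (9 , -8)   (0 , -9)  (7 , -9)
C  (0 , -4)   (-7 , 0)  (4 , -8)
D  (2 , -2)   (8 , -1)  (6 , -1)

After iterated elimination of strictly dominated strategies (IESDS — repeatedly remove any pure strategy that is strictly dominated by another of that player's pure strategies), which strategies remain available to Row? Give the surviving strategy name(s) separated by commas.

Row A is eliminated: B beats it against every remaining column (Opt1: 9>4, Opt2: 0>-4, Opt3: 7>2).
Row's strategy C is strictly dominated by B (Opt1: 9>0, Opt2: 0>-7, Opt3: 7>4) and is removed.
Among the remaining strategies, none is strictly dominated by another pure strategy of the same player, so the elimination stops.
Surviving strategies — Row: {B, D}; Column: {Opt1, Opt2, Opt3}.

B, D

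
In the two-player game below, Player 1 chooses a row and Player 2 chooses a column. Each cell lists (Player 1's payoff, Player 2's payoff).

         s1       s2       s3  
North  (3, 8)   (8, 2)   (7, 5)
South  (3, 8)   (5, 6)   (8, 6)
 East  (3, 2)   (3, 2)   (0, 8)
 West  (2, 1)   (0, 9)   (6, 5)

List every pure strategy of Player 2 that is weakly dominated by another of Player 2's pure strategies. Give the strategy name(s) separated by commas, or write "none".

s1: no other strategy beats it everywhere (s2 at North (8>2); s3 at North (8>5)).
s2 is not dominated — it holds its own against s1 at West (9>1); s3 at West (9>5).
s3: no other strategy beats it everywhere (s1 at East (8>2); s2 at North (5>2)).

none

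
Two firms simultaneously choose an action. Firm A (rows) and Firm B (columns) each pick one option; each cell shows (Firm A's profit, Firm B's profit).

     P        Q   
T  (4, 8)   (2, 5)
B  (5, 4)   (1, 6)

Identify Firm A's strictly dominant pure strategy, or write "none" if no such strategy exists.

T fails to dominate B at P (4<5).
B fails to dominate T at Q (1<2).
No single strategy dominates all the others.

none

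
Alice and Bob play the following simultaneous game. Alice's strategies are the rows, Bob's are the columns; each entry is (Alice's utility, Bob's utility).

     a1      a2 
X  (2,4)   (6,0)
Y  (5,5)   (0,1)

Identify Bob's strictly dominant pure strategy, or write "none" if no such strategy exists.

a1

a1 vs a2: X: 4>0, Y: 5>1.
a1 strictly beats every other strategy against every opponent action, so it is strictly dominant.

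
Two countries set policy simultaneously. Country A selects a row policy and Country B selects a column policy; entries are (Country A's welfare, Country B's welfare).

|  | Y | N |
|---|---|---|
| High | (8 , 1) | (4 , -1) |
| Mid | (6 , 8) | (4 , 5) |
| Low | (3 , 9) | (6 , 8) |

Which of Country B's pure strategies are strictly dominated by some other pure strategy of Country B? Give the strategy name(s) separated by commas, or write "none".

Y is not dominated — it holds its own against N at High (1>-1).
Y strictly dominates N — High: 1>-1, Mid: 8>5, Low: 9>8.

N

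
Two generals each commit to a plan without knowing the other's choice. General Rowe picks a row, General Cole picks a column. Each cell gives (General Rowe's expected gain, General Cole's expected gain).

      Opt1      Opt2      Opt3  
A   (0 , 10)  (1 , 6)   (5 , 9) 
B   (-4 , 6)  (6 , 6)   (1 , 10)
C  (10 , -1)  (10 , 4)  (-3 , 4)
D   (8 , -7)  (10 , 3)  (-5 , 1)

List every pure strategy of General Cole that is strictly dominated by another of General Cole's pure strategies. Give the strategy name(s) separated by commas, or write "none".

none

Nothing dominates Opt1: Opt2 at A (10>6); Opt3 at A (10>9).
Nothing dominates Opt2: Opt1 at B (6=6); Opt3 at C (4=4).
Opt3: no other strategy beats it everywhere (Opt1 at B (10>6); Opt2 at A (9>6)).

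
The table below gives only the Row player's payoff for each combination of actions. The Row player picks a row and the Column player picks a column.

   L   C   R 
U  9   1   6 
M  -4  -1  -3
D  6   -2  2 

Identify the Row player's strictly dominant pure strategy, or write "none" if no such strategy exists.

U vs M: L: 9>-4, C: 1>-1, R: 6>-3.
U vs D: L: 9>6, C: 1>-2, R: 6>2.
U strictly beats every other strategy against every opponent action, so it is strictly dominant.

U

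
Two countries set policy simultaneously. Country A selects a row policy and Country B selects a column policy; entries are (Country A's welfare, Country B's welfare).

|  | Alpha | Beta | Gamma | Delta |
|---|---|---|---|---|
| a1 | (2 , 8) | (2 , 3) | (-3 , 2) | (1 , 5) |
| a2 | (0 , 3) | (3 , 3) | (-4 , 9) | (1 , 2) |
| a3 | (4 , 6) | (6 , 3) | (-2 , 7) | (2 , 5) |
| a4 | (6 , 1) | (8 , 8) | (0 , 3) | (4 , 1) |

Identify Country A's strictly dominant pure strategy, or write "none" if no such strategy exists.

a4 vs a1: Alpha: 6>2, Beta: 8>2, Gamma: 0>-3, Delta: 4>1.
a4 vs a2: Alpha: 6>0, Beta: 8>3, Gamma: 0>-4, Delta: 4>1.
a4 vs a3: Alpha: 6>4, Beta: 8>6, Gamma: 0>-2, Delta: 4>2.
a4 strictly beats every other strategy against every opponent action, so it is strictly dominant.

a4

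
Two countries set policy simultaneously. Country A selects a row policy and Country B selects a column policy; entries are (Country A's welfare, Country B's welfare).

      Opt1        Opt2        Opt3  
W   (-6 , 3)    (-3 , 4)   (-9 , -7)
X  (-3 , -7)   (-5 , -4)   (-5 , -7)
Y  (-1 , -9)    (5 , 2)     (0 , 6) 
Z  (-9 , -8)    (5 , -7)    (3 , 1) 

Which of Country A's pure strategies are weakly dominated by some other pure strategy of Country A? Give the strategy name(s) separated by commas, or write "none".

W, X

Y weakly dominates W — Opt1: -1>-6, Opt2: 5>-3, Opt3: 0>-9.
X: dominated, since Y does at least as well everywhere (Opt1: -1>-3, Opt2: 5>-5, Opt3: 0>-5).
Nothing dominates Y: W at Opt1 (-1>-6); X at Opt1 (-1>-3); Z at Opt1 (-1>-9).
Z: no other strategy beats it everywhere (W at Opt2 (5>-3); X at Opt2 (5>-5); Y at Opt3 (3>0)).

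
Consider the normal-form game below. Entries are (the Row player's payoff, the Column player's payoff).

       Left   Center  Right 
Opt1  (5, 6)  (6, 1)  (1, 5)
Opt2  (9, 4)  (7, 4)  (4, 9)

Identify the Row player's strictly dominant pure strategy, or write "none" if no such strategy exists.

Opt2 vs Opt1: Left: 9>5, Center: 7>6, Right: 4>1.
Opt2 strictly beats every other strategy against every opponent action, so it is strictly dominant.

Opt2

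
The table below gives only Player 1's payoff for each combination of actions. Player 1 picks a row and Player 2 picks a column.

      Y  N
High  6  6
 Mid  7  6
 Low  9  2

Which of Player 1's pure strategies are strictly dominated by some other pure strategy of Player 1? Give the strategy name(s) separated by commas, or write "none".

High: no other strategy beats it everywhere (Mid at N (6=6); Low at N (6>2)).
Mid is not dominated — it holds its own against High at Y (7>6); Low at N (6>2).
Low is not dominated — it holds its own against High at Y (9>6); Mid at Y (9>7).

none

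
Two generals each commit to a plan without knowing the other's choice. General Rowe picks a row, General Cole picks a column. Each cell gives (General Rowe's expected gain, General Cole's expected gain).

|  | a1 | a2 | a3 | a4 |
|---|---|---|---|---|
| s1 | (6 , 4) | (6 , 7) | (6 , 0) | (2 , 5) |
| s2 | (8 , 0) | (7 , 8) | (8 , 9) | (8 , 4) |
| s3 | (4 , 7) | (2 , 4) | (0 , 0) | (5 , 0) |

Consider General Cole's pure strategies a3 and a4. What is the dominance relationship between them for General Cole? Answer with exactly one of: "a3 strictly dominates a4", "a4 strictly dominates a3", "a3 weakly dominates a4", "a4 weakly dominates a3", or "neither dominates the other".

neither dominates the other

Compare a3 to a4 across each opponent action: s1: 0<5, s2: 9>4, s3: 0=0.
a3 does better at s2 but worse at s1; neither strategy dominates the other.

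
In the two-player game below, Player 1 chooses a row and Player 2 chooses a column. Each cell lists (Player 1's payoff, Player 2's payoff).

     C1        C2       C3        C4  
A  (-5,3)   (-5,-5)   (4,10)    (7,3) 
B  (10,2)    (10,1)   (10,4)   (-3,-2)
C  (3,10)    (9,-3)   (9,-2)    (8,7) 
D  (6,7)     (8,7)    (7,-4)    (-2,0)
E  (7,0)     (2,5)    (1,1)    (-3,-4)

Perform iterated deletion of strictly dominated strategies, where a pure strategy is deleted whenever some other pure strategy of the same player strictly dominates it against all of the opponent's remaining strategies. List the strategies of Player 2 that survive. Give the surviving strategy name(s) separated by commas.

Row A is eliminated: C beats it against every remaining column (C1: 3>-5, C2: 9>-5, C3: 9>4, C4: 8>7).
Column C4 is eliminated: C1 beats it against every remaining row (B: 2>-2, C: 10>7, D: 7>0, E: 0>-4).
For Player 1, B strictly dominates C on the remaining columns (C1: 10>3, C2: 10>9, C3: 10>9); eliminate C.
Row D is eliminated: B beats it against every remaining column (C1: 10>6, C2: 10>8, C3: 10>7).
Player 1's strategy E is strictly dominated by B (C1: 10>7, C2: 10>2, C3: 10>1) and is removed.
Player 2's strategy C1 is strictly dominated by C3 (B: 4>2) and is removed.
Column C2 is eliminated: C3 beats it against every remaining row (B: 4>1).
Among the remaining strategies, none is strictly dominated by another pure strategy of the same player, so the elimination stops.
Surviving strategies — Player 1: {B}; Player 2: {C3}.

C3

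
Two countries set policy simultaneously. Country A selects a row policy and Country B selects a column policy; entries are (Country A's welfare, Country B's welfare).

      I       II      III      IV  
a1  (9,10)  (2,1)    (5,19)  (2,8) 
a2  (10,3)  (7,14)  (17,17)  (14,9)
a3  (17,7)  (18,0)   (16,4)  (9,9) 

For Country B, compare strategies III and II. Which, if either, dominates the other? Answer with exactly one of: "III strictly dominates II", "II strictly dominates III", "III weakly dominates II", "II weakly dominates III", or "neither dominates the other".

III's payoffs vs II's, by Country A's action — a1: 19>1, a2: 17>14, a3: 4>0.
Every comparison favours III, so III strictly dominates II.

III strictly dominates II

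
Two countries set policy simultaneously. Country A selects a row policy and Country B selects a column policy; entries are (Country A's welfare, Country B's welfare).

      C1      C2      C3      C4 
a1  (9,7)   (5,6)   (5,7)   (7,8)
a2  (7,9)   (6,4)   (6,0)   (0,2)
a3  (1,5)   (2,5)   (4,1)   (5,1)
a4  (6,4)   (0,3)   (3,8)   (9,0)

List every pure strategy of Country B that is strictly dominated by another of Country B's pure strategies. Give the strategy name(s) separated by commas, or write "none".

none

C1 is not dominated — it holds its own against C2 at a1 (7>6); C3 at a1 (7=7); C4 at a2 (9>2).
C2 is not dominated — it holds its own against C1 at a3 (5=5); C3 at a2 (4>0); C4 at a2 (4>2).
Nothing dominates C3: C1 at a1 (7=7); C2 at a1 (7>6); C4 at a3 (1=1).
C4: no other strategy beats it everywhere (C1 at a1 (8>7); C2 at a1 (8>6); C3 at a1 (8>7)).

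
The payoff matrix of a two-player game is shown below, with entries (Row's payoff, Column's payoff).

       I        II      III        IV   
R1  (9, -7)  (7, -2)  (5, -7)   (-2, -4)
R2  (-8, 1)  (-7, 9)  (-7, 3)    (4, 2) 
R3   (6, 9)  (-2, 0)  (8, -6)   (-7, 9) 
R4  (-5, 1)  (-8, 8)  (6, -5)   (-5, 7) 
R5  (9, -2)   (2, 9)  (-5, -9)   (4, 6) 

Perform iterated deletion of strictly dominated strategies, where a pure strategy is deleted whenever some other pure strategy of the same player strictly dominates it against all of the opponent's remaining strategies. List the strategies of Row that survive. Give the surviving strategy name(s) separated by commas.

Column's strategy III is strictly dominated by II (R1: -2>-7, R2: 9>3, R3: 0>-6, R4: 8>-5, R5: 9>-9) and is removed.
Row R3 is eliminated: R1 beats it against every remaining column (I: 9>6, II: 7>-2, IV: -2>-7).
Row's strategy R4 is strictly dominated by R1 (I: 9>-5, II: 7>-8, IV: -2>-5) and is removed.
For Column, II strictly dominates I on the remaining rows (R1: -2>-7, R2: 9>1, R5: 9>-2); eliminate I.
Column IV is eliminated: II beats it against every remaining row (R1: -2>-4, R2: 9>2, R5: 9>6).
Row's strategy R2 is strictly dominated by R1 (II: 7>-7) and is removed.
Row's strategy R5 is strictly dominated by R1 (II: 7>2) and is removed.
Among the remaining strategies, none is strictly dominated by another pure strategy of the same player, so the elimination stops.
Surviving strategies — Row: {R1}; Column: {II}.

R1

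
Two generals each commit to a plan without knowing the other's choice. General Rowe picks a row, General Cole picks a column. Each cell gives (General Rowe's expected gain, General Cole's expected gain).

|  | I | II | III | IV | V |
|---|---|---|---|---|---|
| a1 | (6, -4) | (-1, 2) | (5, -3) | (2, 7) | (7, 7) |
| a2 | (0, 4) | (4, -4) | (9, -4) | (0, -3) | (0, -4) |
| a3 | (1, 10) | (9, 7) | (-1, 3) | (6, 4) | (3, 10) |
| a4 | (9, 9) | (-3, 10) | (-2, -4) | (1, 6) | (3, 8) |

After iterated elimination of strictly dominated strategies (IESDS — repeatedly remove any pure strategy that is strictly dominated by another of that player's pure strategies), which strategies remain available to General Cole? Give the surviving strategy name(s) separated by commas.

I, II, IV, V

For General Cole, IV strictly dominates III on the remaining rows (a1: 7>-3, a2: -3>-4, a3: 4>3, a4: 6>-4); eliminate III.
General Rowe's strategy a2 is strictly dominated by a3 (I: 1>0, II: 9>4, IV: 6>0, V: 3>0) and is removed.
Among the remaining strategies, none is strictly dominated by another pure strategy of the same player, so the elimination stops.
Surviving strategies — General Rowe: {a1, a3, a4}; General Cole: {I, II, IV, V}.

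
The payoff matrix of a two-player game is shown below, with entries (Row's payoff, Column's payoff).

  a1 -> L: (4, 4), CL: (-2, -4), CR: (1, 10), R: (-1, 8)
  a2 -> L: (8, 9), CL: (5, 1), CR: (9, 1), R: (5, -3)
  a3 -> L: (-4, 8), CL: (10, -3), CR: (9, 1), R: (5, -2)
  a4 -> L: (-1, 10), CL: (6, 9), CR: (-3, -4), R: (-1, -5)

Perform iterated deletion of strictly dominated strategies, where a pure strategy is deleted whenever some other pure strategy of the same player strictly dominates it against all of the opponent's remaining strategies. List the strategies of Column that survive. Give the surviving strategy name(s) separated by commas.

Row a1 is eliminated: a2 beats it against every remaining column (L: 8>4, CL: 5>-2, CR: 9>1, R: 5>-1).
Column's strategy CL is strictly dominated by L (a2: 9>1, a3: 8>-3, a4: 10>9) and is removed.
Row's strategy a4 is strictly dominated by a2 (L: 8>-1, CR: 9>-3, R: 5>-1) and is removed.
Column's strategy CR is strictly dominated by L (a2: 9>1, a3: 8>1) and is removed.
Column's strategy R is strictly dominated by L (a2: 9>-3, a3: 8>-2) and is removed.
Row's strategy a3 is strictly dominated by a2 (L: 8>-4) and is removed.
Among the remaining strategies, none is strictly dominated by another pure strategy of the same player, so the elimination stops.
Surviving strategies — Row: {a2}; Column: {L}.

L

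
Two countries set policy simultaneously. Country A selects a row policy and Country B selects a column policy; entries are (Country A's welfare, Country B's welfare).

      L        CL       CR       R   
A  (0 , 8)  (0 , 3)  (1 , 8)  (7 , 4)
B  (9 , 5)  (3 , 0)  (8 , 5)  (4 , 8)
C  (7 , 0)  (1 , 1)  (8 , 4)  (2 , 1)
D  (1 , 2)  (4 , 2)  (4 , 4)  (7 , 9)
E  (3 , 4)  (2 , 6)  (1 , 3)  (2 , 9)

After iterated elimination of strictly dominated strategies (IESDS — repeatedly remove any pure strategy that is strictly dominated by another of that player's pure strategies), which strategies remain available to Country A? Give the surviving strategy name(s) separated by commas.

Row E is eliminated: B beats it against every remaining column (L: 9>3, CL: 3>2, CR: 8>1, R: 4>2).
Country B's strategy CL is strictly dominated by CR (A: 8>3, B: 5>0, C: 4>1, D: 4>2) and is removed.
Among the remaining strategies, none is strictly dominated by another pure strategy of the same player, so the elimination stops.
Surviving strategies — Country A: {A, B, C, D}; Country B: {L, CR, R}.

A, B, C, D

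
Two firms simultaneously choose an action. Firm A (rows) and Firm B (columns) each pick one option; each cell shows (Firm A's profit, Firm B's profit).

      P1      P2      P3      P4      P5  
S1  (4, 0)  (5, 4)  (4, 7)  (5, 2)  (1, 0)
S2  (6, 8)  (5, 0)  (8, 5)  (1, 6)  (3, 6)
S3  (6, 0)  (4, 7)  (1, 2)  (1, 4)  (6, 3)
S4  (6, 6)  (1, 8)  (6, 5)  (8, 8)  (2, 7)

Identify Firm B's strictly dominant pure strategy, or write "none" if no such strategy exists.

P1 fails to dominate P2 at S1 (0<4).
P2 fails to dominate P1 at S2 (0<8).
P3 fails to dominate P1 at S2 (5<8).
P4 fails to dominate P1 at S2 (6<8).
P5 fails to dominate P1 at S1 (0=0).
No single strategy dominates all the others.

none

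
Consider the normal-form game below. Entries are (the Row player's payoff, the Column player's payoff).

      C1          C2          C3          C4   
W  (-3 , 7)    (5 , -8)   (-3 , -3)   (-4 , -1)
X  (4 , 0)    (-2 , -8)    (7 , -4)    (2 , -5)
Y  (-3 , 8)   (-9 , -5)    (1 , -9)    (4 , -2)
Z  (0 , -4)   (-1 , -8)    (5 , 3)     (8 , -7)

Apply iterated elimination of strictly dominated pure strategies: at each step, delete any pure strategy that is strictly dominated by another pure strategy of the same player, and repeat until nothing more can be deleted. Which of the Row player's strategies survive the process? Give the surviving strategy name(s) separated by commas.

X

The Row player's strategy Y is strictly dominated by Z (C1: 0>-3, C2: -1>-9, C3: 5>1, C4: 8>4) and is removed.
The Column player's strategy C2 is strictly dominated by C1 (W: 7>-8, X: 0>-8, Z: -4>-8) and is removed.
For the Row player, X strictly dominates W on the remaining columns (C1: 4>-3, C3: 7>-3, C4: 2>-4); eliminate W.
For the Column player, C1 strictly dominates C4 on the remaining rows (X: 0>-5, Z: -4>-7); eliminate C4.
Row Z is eliminated: X beats it against every remaining column (C1: 4>0, C3: 7>5).
Column C3 is eliminated: C1 beats it against every remaining row (X: 0>-4).
Among the remaining strategies, none is strictly dominated by another pure strategy of the same player, so the elimination stops.
Surviving strategies — the Row player: {X}; the Column player: {C1}.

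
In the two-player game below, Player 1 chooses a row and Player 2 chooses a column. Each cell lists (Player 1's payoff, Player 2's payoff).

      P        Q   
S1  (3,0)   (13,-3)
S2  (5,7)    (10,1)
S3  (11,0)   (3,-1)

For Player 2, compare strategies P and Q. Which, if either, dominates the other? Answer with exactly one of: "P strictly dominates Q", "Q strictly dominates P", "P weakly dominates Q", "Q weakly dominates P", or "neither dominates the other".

P strictly dominates Q

Compare P to Q across each opponent action: S1: 0>-3, S2: 7>1, S3: 0>-1.
Every comparison favours P, so P strictly dominates Q.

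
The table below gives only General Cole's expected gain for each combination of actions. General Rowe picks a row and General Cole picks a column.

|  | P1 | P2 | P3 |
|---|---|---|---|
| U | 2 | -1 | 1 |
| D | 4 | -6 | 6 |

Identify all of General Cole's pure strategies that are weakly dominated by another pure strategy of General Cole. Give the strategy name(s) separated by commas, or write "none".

P1: no other strategy beats it everywhere (P2 at U (2>-1); P3 at U (2>1)).
P2 is weakly dominated by P1 (U: 2>-1, D: 4>-6).
P3: no other strategy beats it everywhere (P1 at D (6>4); P2 at U (1>-1)).

P2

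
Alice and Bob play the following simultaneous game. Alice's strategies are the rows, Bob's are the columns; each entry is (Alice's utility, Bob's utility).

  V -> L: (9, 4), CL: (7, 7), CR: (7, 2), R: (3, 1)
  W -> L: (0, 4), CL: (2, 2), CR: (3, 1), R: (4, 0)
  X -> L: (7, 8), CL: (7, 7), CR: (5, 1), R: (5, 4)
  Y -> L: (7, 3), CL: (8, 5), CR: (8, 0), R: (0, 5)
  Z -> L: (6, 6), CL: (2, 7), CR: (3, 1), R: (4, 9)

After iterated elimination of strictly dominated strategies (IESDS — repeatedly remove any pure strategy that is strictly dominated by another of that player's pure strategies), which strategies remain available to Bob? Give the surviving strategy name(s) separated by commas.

L, CL, R

Row W is eliminated: X beats it against every remaining column (L: 7>0, CL: 7>2, CR: 5>3, R: 5>4).
Row Z is eliminated: X beats it against every remaining column (L: 7>6, CL: 7>2, CR: 5>3, R: 5>4).
Bob's strategy CR is strictly dominated by L (V: 4>2, X: 8>1, Y: 3>0) and is removed.
Among the remaining strategies, none is strictly dominated by another pure strategy of the same player, so the elimination stops.
Surviving strategies — Alice: {V, X, Y}; Bob: {L, CL, R}.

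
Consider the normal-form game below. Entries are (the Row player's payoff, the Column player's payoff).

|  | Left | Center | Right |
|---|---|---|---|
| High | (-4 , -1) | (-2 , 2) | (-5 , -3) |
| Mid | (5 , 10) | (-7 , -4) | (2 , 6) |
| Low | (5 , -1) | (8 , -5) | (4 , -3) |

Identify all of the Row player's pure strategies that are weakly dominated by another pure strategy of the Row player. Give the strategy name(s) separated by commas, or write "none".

Low weakly dominates High — Left: 5>-4, Center: 8>-2, Right: 4>-5.
Mid: dominated, since Low does at least as well everywhere (Left: 5=5, Center: 8>-7, Right: 4>2).
Nothing dominates Low: High at Left (5>-4); Mid at Center (8>-7).

High, Mid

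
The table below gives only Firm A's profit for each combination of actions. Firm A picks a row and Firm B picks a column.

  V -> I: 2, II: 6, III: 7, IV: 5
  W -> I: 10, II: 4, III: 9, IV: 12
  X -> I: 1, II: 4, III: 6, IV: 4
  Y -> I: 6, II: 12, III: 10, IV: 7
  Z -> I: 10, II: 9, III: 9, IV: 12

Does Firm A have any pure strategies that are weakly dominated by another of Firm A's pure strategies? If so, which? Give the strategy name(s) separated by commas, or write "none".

V: dominated, since Y does at least as well everywhere (I: 6>2, II: 12>6, III: 10>7, IV: 7>5).
W: dominated, since Z does at least as well everywhere (I: 10=10, II: 9>4, III: 9=9, IV: 12=12).
V weakly dominates X — I: 2>1, II: 6>4, III: 7>6, IV: 5>4.
Nothing dominates Y: V at I (6>2); W at II (12>4); X at I (6>1); Z at II (12>9).
Z: no other strategy beats it everywhere (V at I (10>2); W at II (9>4); X at I (10>1); Y at I (10>6)).

V, W, X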